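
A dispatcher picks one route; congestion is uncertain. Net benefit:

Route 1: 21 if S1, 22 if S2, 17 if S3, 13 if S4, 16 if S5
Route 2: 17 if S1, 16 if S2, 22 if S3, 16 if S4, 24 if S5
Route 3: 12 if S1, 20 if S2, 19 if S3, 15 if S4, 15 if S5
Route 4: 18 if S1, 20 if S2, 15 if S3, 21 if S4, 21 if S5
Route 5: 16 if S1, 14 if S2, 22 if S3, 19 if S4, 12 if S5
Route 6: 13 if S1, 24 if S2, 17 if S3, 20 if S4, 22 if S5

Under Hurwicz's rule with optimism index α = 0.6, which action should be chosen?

Route 1: 0.6·22 + 0.4·13 = 18.4
Route 2: 0.6·24 + 0.4·16 = 20.8
Route 3: 0.6·20 + 0.4·12 = 16.8
Route 4: 0.6·21 + 0.4·15 = 18.6
Route 5: 0.6·22 + 0.4·12 = 18
Route 6: 0.6·24 + 0.4·13 = 19.6
Highest Hurwicz score = 20.8 → Route 2.

Route 2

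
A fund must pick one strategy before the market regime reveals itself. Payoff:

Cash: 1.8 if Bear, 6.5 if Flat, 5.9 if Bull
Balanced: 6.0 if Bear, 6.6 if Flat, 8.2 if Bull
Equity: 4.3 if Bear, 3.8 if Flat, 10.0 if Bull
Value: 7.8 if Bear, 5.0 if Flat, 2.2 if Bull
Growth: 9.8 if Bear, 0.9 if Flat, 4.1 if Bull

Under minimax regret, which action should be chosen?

Balanced

Column bests: Bear=9.8, Flat=6.6, Bull=10.0.
Cash regrets: 8.0, 0.1, 4.1 → max 8.0
Balanced regrets: 3.8, 0.0, 1.8 → max 3.8
Equity regrets: 5.5, 2.8, 0.0 → max 5.5
Value regrets: 2.0, 1.6, 7.8 → max 7.8
Growth regrets: 0.0, 5.7, 5.9 → max 5.9
Smallest max regret = 3.8 → Balanced.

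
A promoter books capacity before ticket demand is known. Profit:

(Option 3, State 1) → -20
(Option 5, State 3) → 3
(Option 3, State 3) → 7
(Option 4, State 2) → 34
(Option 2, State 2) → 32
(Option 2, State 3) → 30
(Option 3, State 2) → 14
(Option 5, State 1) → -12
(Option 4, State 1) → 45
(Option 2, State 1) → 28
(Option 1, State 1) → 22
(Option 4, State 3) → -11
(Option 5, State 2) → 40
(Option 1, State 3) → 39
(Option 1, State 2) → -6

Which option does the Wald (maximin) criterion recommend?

Option 2

Row minima: Option 1=-6, Option 2=28, Option 3=-20, Option 4=-11, Option 5=-12
Best worst-case = 28 → Option 2.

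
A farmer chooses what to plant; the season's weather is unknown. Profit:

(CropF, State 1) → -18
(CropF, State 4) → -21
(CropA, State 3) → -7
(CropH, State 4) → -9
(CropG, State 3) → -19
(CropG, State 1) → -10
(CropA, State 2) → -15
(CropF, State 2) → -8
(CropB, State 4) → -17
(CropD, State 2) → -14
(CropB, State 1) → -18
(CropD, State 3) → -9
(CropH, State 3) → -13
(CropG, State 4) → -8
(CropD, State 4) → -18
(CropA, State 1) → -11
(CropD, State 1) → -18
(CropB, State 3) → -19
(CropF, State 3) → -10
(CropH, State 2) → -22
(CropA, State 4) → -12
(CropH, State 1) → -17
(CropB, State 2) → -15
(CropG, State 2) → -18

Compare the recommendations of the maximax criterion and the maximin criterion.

maximax → CropA; maximin → CropA (agree)

Row maxima: CropA=-7, CropB=-15, CropD=-9, CropH=-9, CropF=-8, CropG=-8
Best best-case = -7 → CropA.
Row minima: CropA=-15, CropB=-19, CropD=-18, CropH=-22, CropF=-21, CropG=-19
Best worst-case = -15 → CropA.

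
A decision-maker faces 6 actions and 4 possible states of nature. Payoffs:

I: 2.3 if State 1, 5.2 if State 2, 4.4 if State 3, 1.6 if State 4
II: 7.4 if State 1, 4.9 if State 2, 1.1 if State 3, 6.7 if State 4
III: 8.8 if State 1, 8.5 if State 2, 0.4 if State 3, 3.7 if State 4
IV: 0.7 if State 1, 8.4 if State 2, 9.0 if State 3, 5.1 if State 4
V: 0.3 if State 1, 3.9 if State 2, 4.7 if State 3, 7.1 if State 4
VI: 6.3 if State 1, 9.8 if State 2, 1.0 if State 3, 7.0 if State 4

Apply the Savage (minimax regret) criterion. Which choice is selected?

Column bests: State 1=8.8, State 2=9.8, State 3=9.0, State 4=7.1.
I regrets: 6.5, 4.6, 4.6, 5.5 → max 6.5
II regrets: 1.4, 4.9, 7.9, 0.4 → max 7.9
III regrets: 0.0, 1.3, 8.6, 3.4 → max 8.6
IV regrets: 8.1, 1.4, 0.0, 2.0 → max 8.1
V regrets: 8.5, 5.9, 4.3, 0.0 → max 8.5
VI regrets: 2.5, 0.0, 8.0, 0.1 → max 8.0
Smallest max regret = 6.5 → I.

I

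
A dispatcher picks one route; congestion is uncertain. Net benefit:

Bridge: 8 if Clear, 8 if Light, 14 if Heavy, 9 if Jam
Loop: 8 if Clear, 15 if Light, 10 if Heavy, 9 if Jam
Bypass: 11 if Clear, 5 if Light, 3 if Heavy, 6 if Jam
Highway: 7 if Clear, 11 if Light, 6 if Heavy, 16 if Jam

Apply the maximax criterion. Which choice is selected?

Row maxima: Bridge=14, Loop=15, Bypass=11, Highway=16
Best best-case = 16 → Highway.

Highway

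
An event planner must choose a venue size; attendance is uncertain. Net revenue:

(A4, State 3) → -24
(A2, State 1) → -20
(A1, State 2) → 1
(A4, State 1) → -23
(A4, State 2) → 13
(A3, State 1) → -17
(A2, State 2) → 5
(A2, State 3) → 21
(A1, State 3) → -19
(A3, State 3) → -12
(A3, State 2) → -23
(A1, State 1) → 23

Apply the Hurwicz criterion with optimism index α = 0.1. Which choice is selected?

A1: 0.1·23 + 0.9·(-19) = -14.8
A2: 0.1·21 + 0.9·(-20) = -15.9
A3: 0.1·(-12) + 0.9·(-23) = -21.9
A4: 0.1·13 + 0.9·(-24) = -20.3
Highest Hurwicz score = -14.8 → A1.

A1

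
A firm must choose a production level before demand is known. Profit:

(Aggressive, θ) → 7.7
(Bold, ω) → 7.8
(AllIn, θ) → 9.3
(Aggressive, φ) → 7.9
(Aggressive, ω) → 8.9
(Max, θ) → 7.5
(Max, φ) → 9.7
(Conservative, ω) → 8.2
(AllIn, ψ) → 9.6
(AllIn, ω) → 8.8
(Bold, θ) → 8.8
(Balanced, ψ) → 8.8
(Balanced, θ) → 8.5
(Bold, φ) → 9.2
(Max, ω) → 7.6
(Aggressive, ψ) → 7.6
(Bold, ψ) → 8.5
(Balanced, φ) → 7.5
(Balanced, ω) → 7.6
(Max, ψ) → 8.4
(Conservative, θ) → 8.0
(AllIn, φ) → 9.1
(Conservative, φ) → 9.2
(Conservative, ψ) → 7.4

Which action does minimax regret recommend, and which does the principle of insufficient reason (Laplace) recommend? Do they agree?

minimax regret → AllIn; laplace → AllIn (agree)

Column bests: θ=9.3, φ=9.7, ψ=9.6, ω=8.9.
Conservative regrets: 1.3, 0.5, 2.2, 0.7 → max 2.2
Balanced regrets: 0.8, 2.2, 0.8, 1.3 → max 2.2
Aggressive regrets: 1.6, 1.8, 2.0, 0.0 → max 2.0
Bold regrets: 0.5, 0.5, 1.1, 1.1 → max 1.1
AllIn regrets: 0.0, 0.6, 0.0, 0.1 → max 0.6
Max regrets: 1.8, 0.0, 1.2, 1.3 → max 1.8
Smallest max regret = 0.6 → AllIn.
Row averages: Conservative=8.2, Balanced=8.1, Aggressive=8.025, Bold=8.575, AllIn=9.2, Max=8.3
Highest average = 9.2 → AllIn.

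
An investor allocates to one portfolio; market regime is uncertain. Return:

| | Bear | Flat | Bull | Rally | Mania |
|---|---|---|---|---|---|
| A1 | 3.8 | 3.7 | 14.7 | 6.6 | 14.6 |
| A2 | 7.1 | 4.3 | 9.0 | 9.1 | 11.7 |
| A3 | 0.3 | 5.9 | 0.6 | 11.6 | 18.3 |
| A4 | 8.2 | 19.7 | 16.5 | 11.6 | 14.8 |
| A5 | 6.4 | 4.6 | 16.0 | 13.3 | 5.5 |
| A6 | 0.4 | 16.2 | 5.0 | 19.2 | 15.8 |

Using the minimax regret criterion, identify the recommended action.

Column bests: Bear=8.2, Flat=19.7, Bull=16.5, Rally=19.2, Mania=18.3.
A1 regrets: 4.4, 16.0, 1.8, 12.6, 3.7 → max 16.0
A2 regrets: 1.1, 15.4, 7.5, 10.1, 6.6 → max 15.4
A3 regrets: 7.9, 13.8, 15.9, 7.6, 0.0 → max 15.9
A4 regrets: 0.0, 0.0, 0.0, 7.6, 3.5 → max 7.6
A5 regrets: 1.8, 15.1, 0.5, 5.9, 12.8 → max 15.1
A6 regrets: 7.8, 3.5, 11.5, 0.0, 2.5 → max 11.5
Smallest max regret = 7.6 → A4.

A4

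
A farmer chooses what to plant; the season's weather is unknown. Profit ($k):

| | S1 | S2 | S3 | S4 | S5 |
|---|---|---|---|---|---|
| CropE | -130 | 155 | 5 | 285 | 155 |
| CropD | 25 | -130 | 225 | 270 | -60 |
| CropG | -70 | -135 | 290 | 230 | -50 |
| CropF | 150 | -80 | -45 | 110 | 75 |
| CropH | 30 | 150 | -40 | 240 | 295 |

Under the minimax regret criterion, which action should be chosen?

CropE

Column bests: S1=150, S2=155, S3=290, S4=285, S5=295.
CropE regrets: 280, 0, 285, 0, 140 → max 285
CropD regrets: 125, 285, 65, 15, 355 → max 355
CropG regrets: 220, 290, 0, 55, 345 → max 345
CropF regrets: 0, 235, 335, 175, 220 → max 335
CropH regrets: 120, 5, 330, 45, 0 → max 330
Smallest max regret = 285 → CropE.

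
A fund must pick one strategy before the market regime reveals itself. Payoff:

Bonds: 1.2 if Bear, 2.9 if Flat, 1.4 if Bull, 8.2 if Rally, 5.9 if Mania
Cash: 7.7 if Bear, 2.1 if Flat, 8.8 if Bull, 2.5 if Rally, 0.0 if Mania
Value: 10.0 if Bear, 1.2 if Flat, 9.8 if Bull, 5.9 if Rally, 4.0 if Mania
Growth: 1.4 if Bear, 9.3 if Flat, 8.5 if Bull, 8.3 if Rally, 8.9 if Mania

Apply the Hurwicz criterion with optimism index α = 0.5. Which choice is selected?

Value

Bonds: 0.5·8.2 + 0.5·1.2 = 4.7
Cash: 0.5·8.8 + 0.5·0.0 = 4.4
Value: 0.5·10.0 + 0.5·1.2 = 5.6
Growth: 0.5·9.3 + 0.5·1.4 = 5.35
Highest Hurwicz score = 5.6 → Value.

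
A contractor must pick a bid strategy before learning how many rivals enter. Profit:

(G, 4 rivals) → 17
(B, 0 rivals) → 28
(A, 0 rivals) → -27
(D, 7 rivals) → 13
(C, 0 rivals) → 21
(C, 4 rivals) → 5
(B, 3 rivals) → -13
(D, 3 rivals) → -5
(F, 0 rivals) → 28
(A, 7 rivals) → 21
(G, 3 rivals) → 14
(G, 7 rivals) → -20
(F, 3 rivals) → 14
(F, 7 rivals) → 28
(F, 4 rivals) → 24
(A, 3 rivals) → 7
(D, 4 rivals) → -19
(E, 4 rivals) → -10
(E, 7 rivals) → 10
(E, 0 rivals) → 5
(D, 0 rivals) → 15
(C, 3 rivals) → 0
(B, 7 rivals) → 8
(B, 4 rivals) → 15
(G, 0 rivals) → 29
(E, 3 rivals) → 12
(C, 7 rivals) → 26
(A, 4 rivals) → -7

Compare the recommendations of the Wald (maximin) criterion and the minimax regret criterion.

Row minima: A=-27, B=-13, C=0, D=-19, E=-10, F=14, G=-20
Best worst-case = 14 → F.
Column bests: 0 rivals=29, 3 rivals=14, 4 rivals=24, 7 rivals=28.
A regrets: 56, 7, 31, 7 → max 56
B regrets: 1, 27, 9, 20 → max 27
C regrets: 8, 14, 19, 2 → max 19
D regrets: 14, 19, 43, 15 → max 43
E regrets: 24, 2, 34, 18 → max 34
F regrets: 1, 0, 0, 0 → max 1
G regrets: 0, 0, 7, 48 → max 48
Smallest max regret = 1 → F.

maximin → F; minimax regret → F (agree)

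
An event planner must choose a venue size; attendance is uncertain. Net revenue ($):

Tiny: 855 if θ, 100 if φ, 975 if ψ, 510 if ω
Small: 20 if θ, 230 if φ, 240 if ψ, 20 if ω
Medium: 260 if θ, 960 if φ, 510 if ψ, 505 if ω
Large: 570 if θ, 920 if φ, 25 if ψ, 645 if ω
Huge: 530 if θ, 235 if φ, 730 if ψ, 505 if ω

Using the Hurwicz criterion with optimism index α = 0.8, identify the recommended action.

Tiny: 0.8·975 + 0.2·100 = 800
Small: 0.8·240 + 0.2·20 = 196
Medium: 0.8·960 + 0.2·260 = 820
Large: 0.8·920 + 0.2·25 = 741
Huge: 0.8·730 + 0.2·235 = 631
Highest Hurwicz score = 820 → Medium.

Medium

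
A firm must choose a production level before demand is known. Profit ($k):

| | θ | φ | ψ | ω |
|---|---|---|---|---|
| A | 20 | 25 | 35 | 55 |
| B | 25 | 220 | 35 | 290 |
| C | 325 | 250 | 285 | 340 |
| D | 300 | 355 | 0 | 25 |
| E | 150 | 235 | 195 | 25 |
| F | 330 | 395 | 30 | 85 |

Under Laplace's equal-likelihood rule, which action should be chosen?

Row averages: A=33.75, B=142.5, C=300, D=170, E=151.25, F=210
Highest average = 300 → C.

C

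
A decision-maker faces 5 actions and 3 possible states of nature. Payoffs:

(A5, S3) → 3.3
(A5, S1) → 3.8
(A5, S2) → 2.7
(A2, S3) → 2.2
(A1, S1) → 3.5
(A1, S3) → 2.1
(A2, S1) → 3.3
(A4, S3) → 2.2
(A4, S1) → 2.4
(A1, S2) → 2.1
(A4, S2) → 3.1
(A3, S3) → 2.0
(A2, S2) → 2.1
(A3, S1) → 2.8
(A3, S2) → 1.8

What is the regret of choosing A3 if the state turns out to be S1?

Best payoff under S1 is 3.8.
Regret = 3.8 − 2.8 = 1.0.

1.0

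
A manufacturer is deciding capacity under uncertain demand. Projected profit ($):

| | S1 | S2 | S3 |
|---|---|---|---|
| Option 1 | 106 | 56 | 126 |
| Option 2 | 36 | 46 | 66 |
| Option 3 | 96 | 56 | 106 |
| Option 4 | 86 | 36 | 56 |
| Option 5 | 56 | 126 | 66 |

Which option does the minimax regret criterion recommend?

Option 5

Column bests: S1=106, S2=126, S3=126.
Option 1 regrets: 0, 70, 0 → max 70
Option 2 regrets: 70, 80, 60 → max 80
Option 3 regrets: 10, 70, 20 → max 70
Option 4 regrets: 20, 90, 70 → max 90
Option 5 regrets: 50, 0, 60 → max 60
Smallest max regret = 60 → Option 5.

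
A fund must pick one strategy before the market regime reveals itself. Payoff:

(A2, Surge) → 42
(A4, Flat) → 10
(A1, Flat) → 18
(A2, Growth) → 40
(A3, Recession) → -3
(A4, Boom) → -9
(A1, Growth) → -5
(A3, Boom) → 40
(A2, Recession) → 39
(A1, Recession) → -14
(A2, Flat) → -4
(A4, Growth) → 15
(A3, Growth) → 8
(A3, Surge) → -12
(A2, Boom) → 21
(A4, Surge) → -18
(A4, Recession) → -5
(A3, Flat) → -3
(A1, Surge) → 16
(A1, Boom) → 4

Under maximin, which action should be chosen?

Row minima: A1=-14, A2=-4, A3=-12, A4=-18
Best worst-case = -4 → A2.

A2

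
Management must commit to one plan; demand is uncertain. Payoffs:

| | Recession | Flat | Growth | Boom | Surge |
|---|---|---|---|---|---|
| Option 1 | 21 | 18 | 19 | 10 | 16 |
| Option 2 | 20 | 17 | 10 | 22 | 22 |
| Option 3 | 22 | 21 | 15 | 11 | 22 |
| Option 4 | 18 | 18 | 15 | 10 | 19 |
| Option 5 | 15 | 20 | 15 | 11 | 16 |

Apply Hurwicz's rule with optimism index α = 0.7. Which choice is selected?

Option 1: 0.7·21 + 0.3·10 = 17.7
Option 2: 0.7·22 + 0.3·10 = 18.4
Option 3: 0.7·22 + 0.3·11 = 18.7
Option 4: 0.7·19 + 0.3·10 = 16.3
Option 5: 0.7·20 + 0.3·11 = 17.3
Highest Hurwicz score = 18.7 → Option 3.

Option 3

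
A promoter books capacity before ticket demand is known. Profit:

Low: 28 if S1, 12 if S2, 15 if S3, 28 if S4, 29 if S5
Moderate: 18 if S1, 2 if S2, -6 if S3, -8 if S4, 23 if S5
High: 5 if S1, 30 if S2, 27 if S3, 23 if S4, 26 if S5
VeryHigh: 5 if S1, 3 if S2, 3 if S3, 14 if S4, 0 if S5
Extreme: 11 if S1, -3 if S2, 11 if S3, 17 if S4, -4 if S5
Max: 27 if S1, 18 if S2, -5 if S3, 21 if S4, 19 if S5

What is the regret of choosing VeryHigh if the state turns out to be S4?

Best payoff under S4 is 28.
Regret = 28 − 14 = 14.

14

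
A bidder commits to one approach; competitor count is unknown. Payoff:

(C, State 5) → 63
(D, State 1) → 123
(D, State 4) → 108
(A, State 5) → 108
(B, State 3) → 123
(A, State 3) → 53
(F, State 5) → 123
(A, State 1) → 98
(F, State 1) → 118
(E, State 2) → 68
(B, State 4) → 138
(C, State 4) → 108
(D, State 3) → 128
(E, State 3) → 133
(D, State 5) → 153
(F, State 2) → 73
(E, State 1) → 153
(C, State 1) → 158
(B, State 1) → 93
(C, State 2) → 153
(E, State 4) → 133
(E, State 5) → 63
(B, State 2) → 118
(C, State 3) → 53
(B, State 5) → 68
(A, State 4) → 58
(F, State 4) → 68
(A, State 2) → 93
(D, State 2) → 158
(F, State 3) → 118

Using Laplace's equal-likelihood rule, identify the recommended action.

Row averages: A=82, B=108, C=107, D=134, E=110, F=100
Highest average = 134 → D.

D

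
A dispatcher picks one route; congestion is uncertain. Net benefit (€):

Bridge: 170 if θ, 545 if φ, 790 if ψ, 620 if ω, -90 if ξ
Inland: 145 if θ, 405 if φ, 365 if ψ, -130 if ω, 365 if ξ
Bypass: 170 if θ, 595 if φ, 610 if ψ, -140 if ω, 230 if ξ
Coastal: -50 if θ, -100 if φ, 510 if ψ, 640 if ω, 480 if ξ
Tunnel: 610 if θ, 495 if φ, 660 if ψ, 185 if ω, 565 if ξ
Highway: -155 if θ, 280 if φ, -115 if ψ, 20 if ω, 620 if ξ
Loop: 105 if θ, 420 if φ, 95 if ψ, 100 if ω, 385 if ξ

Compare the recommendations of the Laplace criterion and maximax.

laplace → Tunnel; maximax → Bridge (disagree)

Row averages: Bridge=407, Inland=230, Bypass=293, Coastal=296, Tunnel=503, Highway=130, Loop=221
Highest average = 503 → Tunnel.
Row maxima: Bridge=790, Inland=405, Bypass=610, Coastal=640, Tunnel=660, Highway=620, Loop=420
Best best-case = 790 → Bridge.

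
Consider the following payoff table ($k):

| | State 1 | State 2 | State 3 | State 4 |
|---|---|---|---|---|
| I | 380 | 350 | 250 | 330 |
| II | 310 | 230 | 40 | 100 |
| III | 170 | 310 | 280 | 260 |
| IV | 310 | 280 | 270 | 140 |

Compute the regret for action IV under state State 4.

Best payoff under State 4 is 330.
Regret = 330 − 140 = 190.

190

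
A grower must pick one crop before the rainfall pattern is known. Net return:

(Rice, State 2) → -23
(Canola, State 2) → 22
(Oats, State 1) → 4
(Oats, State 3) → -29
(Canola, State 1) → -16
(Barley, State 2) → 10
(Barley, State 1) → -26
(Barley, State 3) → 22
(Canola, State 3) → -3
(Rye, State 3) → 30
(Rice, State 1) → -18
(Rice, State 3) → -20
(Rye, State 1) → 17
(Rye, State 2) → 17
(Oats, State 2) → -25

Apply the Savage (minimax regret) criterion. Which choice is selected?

Column bests: State 1=17, State 2=22, State 3=30.
Barley regrets: 43, 12, 8 → max 43
Rye regrets: 0, 5, 0 → max 5
Rice regrets: 35, 45, 50 → max 50
Canola regrets: 33, 0, 33 → max 33
Oats regrets: 13, 47, 59 → max 59
Smallest max regret = 5 → Rye.

Rye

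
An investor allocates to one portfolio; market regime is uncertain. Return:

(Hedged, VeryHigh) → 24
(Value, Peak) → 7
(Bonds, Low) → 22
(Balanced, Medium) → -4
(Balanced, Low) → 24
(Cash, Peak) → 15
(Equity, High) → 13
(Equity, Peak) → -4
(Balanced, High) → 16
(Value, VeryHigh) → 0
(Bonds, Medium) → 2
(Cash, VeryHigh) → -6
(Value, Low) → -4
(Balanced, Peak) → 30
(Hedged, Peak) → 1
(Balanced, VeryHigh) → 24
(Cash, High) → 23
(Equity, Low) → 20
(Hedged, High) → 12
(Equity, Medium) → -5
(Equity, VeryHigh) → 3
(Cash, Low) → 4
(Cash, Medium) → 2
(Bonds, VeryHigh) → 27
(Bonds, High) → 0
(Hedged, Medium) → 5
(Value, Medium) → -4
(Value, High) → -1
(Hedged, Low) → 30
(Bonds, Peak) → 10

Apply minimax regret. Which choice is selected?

Balanced

Column bests: Low=30, Medium=5, High=23, VeryHigh=27, Peak=30.
Value regrets: 34, 9, 24, 27, 23 → max 34
Hedged regrets: 0, 0, 11, 3, 29 → max 29
Bonds regrets: 8, 3, 23, 0, 20 → max 23
Equity regrets: 10, 10, 10, 24, 34 → max 34
Balanced regrets: 6, 9, 7, 3, 0 → max 9
Cash regrets: 26, 3, 0, 33, 15 → max 33
Smallest max regret = 9 → Balanced.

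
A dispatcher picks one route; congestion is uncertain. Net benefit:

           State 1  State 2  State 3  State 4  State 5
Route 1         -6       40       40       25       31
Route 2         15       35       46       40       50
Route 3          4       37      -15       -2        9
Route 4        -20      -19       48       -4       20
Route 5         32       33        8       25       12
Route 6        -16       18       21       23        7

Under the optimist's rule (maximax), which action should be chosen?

Route 2

Row maxima: Route 1=40, Route 2=50, Route 3=37, Route 4=48, Route 5=33, Route 6=23
Best best-case = 50 → Route 2.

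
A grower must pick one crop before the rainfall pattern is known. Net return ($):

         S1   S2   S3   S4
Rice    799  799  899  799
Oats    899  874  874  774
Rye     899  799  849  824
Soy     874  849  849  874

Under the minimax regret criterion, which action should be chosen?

Soy

Column bests: S1=899, S2=874, S3=899, S4=874.
Rice regrets: 100, 75, 0, 75 → max 100
Oats regrets: 0, 0, 25, 100 → max 100
Rye regrets: 0, 75, 50, 50 → max 75
Soy regrets: 25, 25, 50, 0 → max 50
Smallest max regret = 50 → Soy.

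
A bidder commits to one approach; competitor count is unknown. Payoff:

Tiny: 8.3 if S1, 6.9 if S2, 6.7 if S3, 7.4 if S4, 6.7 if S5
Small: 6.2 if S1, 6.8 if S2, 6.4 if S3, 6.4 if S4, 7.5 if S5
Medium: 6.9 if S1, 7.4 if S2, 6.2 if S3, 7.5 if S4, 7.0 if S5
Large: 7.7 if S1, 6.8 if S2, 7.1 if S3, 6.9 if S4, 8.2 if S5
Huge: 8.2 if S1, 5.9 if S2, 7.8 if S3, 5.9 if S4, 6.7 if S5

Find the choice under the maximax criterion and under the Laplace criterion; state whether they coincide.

maximax → Tiny; laplace → Large (disagree)

Row maxima: Tiny=8.3, Small=7.5, Medium=7.5, Large=8.2, Huge=8.2
Best best-case = 8.3 → Tiny.
Row averages: Tiny=7.2, Small=6.66, Medium=7, Large=7.34, Huge=6.9
Highest average = 7.34 → Large.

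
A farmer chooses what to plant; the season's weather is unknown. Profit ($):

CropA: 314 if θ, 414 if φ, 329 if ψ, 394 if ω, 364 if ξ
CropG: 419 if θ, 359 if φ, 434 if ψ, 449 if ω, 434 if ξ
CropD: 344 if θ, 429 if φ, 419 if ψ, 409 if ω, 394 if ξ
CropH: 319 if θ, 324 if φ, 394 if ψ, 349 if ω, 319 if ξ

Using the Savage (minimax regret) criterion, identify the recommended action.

Column bests: θ=419, φ=429, ψ=434, ω=449, ξ=434.
CropA regrets: 105, 15, 105, 55, 70 → max 105
CropG regrets: 0, 70, 0, 0, 0 → max 70
CropD regrets: 75, 0, 15, 40, 40 → max 75
CropH regrets: 100, 105, 40, 100, 115 → max 115
Smallest max regret = 70 → CropG.

CropG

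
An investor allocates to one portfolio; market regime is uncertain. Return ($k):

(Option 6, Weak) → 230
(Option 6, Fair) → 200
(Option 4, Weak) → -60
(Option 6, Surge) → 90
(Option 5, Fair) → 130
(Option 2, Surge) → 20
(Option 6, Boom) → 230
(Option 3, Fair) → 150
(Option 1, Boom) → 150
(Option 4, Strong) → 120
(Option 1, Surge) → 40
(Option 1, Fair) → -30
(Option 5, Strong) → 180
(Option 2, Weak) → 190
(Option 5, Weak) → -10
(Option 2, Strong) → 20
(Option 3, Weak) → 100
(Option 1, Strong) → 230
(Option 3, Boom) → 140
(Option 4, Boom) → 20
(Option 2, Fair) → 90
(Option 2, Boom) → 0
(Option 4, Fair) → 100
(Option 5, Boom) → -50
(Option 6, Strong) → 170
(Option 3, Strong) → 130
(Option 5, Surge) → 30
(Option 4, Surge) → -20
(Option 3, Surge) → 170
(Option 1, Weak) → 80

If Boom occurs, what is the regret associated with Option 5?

Best payoff under Boom is 230.
Regret = 230 − (-50) = 280.

280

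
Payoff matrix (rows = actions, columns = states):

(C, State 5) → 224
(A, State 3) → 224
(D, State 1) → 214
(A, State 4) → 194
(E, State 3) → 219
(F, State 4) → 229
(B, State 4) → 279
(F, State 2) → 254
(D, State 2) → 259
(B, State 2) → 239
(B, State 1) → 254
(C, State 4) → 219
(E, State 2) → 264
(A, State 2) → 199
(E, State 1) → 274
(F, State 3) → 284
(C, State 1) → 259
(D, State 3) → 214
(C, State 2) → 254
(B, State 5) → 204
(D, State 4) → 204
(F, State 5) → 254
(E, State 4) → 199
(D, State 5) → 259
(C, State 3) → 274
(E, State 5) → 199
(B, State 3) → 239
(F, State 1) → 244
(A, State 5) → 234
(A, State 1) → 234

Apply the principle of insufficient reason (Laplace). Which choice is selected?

Row averages: A=217, B=243, C=246, D=230, E=231, F=253
Highest average = 253 → F.

F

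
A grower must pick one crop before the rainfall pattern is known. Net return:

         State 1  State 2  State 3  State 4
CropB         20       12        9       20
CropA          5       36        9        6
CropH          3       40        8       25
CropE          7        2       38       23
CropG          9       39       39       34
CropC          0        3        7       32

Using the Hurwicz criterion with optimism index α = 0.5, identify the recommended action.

CropG

CropB: 0.5·20 + 0.5·9 = 14.5
CropA: 0.5·36 + 0.5·5 = 20.5
CropH: 0.5·40 + 0.5·3 = 21.5
CropE: 0.5·38 + 0.5·2 = 20
CropG: 0.5·39 + 0.5·9 = 24
CropC: 0.5·32 + 0.5·0 = 16
Highest Hurwicz score = 24 → CropG.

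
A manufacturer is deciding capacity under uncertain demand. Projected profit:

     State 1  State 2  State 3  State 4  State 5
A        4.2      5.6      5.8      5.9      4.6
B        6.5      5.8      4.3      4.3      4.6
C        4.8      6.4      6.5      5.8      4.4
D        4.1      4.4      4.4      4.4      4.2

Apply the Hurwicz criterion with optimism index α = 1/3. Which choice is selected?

C

A: 1/3·5.9 + 2/3·4.2 = 143/30
B: 1/3·6.5 + 2/3·4.3 = 151/30
C: 1/3·6.5 + 2/3·4.4 = 5.1
D: 1/3·4.4 + 2/3·4.1 = 4.2
Highest Hurwicz score = 5.1 → C.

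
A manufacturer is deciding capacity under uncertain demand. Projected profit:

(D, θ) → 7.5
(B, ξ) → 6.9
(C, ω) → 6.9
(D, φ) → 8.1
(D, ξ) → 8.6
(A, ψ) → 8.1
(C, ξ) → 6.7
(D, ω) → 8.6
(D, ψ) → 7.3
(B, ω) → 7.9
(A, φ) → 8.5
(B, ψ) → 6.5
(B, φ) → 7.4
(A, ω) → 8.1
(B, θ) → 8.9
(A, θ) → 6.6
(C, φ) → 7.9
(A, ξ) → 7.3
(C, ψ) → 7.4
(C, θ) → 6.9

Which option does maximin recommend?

D

Row minima: A=6.6, B=6.5, C=6.7, D=7.3
Best worst-case = 7.3 → D.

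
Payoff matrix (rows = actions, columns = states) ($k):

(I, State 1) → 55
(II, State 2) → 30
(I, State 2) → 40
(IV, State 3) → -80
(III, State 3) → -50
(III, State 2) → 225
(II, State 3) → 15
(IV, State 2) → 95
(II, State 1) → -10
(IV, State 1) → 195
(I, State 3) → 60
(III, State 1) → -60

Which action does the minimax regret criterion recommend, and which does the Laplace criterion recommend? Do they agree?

Column bests: State 1=195, State 2=225, State 3=60.
I regrets: 140, 185, 0 → max 185
II regrets: 205, 195, 45 → max 205
III regrets: 255, 0, 110 → max 255
IV regrets: 0, 130, 140 → max 140
Smallest max regret = 140 → IV.
Row averages: I=155/3, II=35/3, III=115/3, IV=70
Highest average = 70 → IV.

minimax regret → IV; laplace → IV (agree)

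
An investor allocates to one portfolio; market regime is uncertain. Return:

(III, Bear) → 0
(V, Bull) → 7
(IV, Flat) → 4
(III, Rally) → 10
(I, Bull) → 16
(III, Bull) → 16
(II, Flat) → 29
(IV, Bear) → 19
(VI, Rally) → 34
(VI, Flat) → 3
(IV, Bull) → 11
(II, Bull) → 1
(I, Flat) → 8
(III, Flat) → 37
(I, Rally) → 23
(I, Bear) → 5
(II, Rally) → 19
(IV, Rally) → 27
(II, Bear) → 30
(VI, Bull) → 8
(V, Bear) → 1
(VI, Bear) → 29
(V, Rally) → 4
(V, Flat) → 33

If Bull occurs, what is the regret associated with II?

Best payoff under Bull is 16.
Regret = 16 − 1 = 15.

15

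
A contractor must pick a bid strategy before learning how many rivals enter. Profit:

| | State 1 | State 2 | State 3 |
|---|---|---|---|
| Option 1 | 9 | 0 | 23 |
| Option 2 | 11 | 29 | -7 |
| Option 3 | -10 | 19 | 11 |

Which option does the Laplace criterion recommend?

Option 2

Row averages: Option 1=32/3, Option 2=11, Option 3=20/3
Highest average = 11 → Option 2.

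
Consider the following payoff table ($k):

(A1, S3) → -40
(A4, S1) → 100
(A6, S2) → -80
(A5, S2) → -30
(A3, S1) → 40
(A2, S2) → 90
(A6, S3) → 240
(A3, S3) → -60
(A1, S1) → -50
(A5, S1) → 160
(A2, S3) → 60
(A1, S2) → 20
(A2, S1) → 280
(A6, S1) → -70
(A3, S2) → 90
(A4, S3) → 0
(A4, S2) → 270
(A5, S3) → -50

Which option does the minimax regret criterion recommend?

Column bests: S1=280, S2=270, S3=240.
A1 regrets: 330, 250, 280 → max 330
A2 regrets: 0, 180, 180 → max 180
A3 regrets: 240, 180, 300 → max 300
A4 regrets: 180, 0, 240 → max 240
A5 regrets: 120, 300, 290 → max 300
A6 regrets: 350, 350, 0 → max 350
Smallest max regret = 180 → A2.

A2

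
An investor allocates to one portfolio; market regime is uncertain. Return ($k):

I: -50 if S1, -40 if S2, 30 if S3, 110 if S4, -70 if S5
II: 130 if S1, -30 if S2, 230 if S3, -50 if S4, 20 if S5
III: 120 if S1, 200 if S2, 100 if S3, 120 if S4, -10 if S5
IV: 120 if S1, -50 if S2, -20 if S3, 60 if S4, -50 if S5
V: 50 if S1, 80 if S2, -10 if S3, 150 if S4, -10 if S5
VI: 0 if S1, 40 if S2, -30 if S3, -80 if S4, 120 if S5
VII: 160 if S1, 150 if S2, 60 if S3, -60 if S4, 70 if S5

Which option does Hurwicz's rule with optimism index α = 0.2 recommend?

I: 0.2·110 + 0.8·(-70) = -34
II: 0.2·230 + 0.8·(-50) = 6
III: 0.2·200 + 0.8·(-10) = 32
IV: 0.2·120 + 0.8·(-50) = -16
V: 0.2·150 + 0.8·(-10) = 22
VI: 0.2·120 + 0.8·(-80) = -40
VII: 0.2·160 + 0.8·(-60) = -16
Highest Hurwicz score = 32 → III.

III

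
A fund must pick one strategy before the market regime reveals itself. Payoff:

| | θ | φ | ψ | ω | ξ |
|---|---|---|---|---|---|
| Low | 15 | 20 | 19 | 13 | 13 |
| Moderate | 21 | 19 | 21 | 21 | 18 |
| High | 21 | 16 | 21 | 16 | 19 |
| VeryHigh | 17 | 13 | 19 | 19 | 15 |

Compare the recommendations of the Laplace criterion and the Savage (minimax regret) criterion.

laplace → Moderate; minimax regret → Moderate (agree)

Row averages: Low=16, Moderate=20, High=18.6, VeryHigh=16.6
Highest average = 20 → Moderate.
Column bests: θ=21, φ=20, ψ=21, ω=21, ξ=19.
Low regrets: 6, 0, 2, 8, 6 → max 8
Moderate regrets: 0, 1, 0, 0, 1 → max 1
High regrets: 0, 4, 0, 5, 0 → max 5
VeryHigh regrets: 4, 7, 2, 2, 4 → max 7
Smallest max regret = 1 → Moderate.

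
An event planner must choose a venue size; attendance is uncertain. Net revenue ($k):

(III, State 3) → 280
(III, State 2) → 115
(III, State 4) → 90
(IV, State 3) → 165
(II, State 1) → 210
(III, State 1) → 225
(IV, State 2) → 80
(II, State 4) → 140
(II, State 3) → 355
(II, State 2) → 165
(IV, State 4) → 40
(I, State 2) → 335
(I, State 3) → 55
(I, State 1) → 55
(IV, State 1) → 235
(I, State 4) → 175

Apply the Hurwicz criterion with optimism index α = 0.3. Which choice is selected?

I: 0.3·335 + 0.7·55 = 139
II: 0.3·355 + 0.7·140 = 204.5
III: 0.3·280 + 0.7·90 = 147
IV: 0.3·235 + 0.7·40 = 98.5
Highest Hurwicz score = 204.5 → II.

II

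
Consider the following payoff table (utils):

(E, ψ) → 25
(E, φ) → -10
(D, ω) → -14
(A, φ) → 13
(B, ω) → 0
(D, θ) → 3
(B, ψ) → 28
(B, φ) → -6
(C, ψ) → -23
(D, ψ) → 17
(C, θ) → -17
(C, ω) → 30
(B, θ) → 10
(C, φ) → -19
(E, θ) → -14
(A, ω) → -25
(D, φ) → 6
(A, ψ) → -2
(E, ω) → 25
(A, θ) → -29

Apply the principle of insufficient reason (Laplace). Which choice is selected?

Row averages: A=-10.75, B=8, C=-7.25, D=3, E=6.5
Highest average = 8 → B.

B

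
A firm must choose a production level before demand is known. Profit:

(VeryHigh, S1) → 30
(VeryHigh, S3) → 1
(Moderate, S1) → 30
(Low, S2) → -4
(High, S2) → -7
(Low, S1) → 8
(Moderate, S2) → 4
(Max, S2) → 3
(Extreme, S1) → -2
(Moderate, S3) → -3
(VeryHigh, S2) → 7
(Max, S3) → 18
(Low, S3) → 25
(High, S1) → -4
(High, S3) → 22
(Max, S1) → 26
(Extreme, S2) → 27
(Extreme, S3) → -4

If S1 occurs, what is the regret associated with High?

34

Best payoff under S1 is 30.
Regret = 30 − (-4) = 34.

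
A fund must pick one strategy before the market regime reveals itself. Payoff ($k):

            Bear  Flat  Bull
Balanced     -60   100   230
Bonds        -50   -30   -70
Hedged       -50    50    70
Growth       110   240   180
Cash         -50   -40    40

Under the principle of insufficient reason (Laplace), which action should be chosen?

Growth

Row averages: Balanced=90, Bonds=-50, Hedged=70/3, Growth=530/3, Cash=-50/3
Highest average = 530/3 → Growth.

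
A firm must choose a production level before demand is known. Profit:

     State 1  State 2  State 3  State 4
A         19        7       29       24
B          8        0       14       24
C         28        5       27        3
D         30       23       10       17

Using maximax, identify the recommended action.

D

Row maxima: A=29, B=24, C=28, D=30
Best best-case = 30 → D.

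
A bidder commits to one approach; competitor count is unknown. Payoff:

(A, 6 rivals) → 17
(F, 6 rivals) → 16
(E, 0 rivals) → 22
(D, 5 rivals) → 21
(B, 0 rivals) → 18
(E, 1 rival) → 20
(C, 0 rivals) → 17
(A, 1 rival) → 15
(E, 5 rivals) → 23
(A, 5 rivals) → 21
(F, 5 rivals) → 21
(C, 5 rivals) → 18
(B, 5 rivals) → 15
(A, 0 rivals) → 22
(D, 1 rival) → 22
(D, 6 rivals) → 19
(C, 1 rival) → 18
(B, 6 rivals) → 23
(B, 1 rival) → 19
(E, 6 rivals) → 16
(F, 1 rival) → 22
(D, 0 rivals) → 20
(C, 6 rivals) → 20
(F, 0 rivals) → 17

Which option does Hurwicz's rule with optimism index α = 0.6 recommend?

A: 0.6·22 + 0.4·15 = 19.2
B: 0.6·23 + 0.4·15 = 19.8
C: 0.6·20 + 0.4·17 = 18.8
D: 0.6·22 + 0.4·19 = 20.8
E: 0.6·23 + 0.4·16 = 20.2
F: 0.6·22 + 0.4·16 = 19.6
Highest Hurwicz score = 20.8 → D.

D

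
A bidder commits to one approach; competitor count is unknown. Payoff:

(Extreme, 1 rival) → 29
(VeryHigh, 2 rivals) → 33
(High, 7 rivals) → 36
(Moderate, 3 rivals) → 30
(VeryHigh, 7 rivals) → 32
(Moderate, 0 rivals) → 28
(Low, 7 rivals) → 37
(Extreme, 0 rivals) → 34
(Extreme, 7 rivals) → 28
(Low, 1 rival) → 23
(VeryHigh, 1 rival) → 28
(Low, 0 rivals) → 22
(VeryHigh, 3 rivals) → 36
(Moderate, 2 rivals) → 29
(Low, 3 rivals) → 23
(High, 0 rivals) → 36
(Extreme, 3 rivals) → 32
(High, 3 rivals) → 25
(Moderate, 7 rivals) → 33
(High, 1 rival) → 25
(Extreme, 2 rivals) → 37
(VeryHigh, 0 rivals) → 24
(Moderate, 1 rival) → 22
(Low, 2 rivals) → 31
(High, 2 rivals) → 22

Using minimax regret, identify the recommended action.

Moderate

Column bests: 0 rivals=36, 1 rival=29, 2 rivals=37, 3 rivals=36, 7 rivals=37.
Low regrets: 14, 6, 6, 13, 0 → max 14
Moderate regrets: 8, 7, 8, 6, 4 → max 8
High regrets: 0, 4, 15, 11, 1 → max 15
VeryHigh regrets: 12, 1, 4, 0, 5 → max 12
Extreme regrets: 2, 0, 0, 4, 9 → max 9
Smallest max regret = 8 → Moderate.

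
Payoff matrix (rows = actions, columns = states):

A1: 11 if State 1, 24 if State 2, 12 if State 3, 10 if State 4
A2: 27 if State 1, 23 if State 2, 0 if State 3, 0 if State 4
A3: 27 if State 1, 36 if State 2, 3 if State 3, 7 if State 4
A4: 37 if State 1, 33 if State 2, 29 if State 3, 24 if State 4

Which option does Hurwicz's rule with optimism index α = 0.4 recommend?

A1: 0.4·24 + 0.6·10 = 15.6
A2: 0.4·27 + 0.6·0 = 10.8
A3: 0.4·36 + 0.6·3 = 16.2
A4: 0.4·37 + 0.6·24 = 29.2
Highest Hurwicz score = 29.2 → A4.

A4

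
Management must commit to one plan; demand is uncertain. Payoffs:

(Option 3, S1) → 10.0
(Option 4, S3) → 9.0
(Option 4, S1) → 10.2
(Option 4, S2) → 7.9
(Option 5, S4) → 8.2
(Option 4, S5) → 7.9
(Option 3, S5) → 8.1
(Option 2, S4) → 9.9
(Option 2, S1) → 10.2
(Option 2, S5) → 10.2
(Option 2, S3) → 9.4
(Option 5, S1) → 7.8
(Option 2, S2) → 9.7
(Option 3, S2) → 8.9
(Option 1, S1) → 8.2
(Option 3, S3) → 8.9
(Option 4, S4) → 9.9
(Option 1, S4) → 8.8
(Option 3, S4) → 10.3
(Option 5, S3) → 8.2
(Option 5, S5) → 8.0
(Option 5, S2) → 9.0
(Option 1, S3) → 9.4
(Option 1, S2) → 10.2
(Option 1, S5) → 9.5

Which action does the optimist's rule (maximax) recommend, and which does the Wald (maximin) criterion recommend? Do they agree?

Row maxima: Option 1=10.2, Option 2=10.2, Option 3=10.3, Option 4=10.2, Option 5=9.0
Best best-case = 10.3 → Option 3.
Row minima: Option 1=8.2, Option 2=9.4, Option 3=8.1, Option 4=7.9, Option 5=7.8
Best worst-case = 9.4 → Option 2.

maximax → Option 3; maximin → Option 2 (disagree)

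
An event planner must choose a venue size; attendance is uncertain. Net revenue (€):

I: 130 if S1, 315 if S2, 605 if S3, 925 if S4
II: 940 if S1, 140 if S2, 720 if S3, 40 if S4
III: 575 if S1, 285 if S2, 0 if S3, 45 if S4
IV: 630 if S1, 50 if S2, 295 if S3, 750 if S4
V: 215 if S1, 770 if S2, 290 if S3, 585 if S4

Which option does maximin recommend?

Row minima: I=130, II=40, III=0, IV=50, V=215
Best worst-case = 215 → V.

V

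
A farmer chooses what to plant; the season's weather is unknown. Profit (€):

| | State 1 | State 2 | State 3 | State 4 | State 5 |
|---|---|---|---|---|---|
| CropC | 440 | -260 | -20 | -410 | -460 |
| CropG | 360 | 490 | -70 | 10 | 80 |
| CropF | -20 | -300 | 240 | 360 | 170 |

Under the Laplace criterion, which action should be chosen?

CropG

Row averages: CropC=-142, CropG=174, CropF=90
Highest average = 174 → CropG.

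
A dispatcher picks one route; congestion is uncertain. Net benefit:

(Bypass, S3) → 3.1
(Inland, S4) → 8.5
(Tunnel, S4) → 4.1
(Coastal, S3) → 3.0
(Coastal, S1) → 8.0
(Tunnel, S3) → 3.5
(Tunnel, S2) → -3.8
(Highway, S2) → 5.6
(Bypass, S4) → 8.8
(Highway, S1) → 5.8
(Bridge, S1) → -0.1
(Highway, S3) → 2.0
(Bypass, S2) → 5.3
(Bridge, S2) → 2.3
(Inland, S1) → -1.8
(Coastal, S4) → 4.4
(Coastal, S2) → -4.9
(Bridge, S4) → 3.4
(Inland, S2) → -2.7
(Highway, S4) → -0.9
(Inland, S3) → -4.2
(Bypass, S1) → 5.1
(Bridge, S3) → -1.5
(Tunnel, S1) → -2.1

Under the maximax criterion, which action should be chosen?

Row maxima: Highway=5.8, Inland=8.5, Bypass=8.8, Tunnel=4.1, Coastal=8.0, Bridge=3.4
Best best-case = 8.8 → Bypass.

Bypass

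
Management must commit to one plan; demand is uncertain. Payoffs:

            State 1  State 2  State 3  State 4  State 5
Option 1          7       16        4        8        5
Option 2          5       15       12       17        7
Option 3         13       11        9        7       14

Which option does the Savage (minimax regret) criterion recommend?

Option 2

Column bests: State 1=13, State 2=16, State 3=12, State 4=17, State 5=14.
Option 1 regrets: 6, 0, 8, 9, 9 → max 9
Option 2 regrets: 8, 1, 0, 0, 7 → max 8
Option 3 regrets: 0, 5, 3, 10, 0 → max 10
Smallest max regret = 8 → Option 2.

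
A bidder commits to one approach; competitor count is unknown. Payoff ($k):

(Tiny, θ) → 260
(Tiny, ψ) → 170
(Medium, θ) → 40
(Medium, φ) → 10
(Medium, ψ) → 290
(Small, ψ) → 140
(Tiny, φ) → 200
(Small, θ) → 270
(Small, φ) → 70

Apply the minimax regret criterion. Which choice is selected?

Column bests: θ=270, φ=200, ψ=290.
Tiny regrets: 10, 0, 120 → max 120
Small regrets: 0, 130, 150 → max 150
Medium regrets: 230, 190, 0 → max 230
Smallest max regret = 120 → Tiny.

Tiny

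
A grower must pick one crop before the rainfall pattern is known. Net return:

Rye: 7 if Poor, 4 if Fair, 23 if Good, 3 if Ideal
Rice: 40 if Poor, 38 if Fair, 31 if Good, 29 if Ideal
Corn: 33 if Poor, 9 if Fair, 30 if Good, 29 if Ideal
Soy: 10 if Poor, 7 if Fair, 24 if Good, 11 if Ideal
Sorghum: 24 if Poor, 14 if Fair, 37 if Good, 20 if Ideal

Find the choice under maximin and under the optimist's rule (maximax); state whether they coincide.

Row minima: Rye=3, Rice=29, Corn=9, Soy=7, Sorghum=14
Best worst-case = 29 → Rice.
Row maxima: Rye=23, Rice=40, Corn=33, Soy=24, Sorghum=37
Best best-case = 40 → Rice.

maximin → Rice; maximax → Rice (agree)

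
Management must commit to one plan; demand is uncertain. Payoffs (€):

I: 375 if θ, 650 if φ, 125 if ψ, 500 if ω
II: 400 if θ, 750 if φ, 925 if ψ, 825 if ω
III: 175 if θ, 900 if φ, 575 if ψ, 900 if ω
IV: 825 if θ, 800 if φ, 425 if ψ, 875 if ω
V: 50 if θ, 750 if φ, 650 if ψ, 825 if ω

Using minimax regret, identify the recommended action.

Column bests: θ=825, φ=900, ψ=925, ω=900.
I regrets: 450, 250, 800, 400 → max 800
II regrets: 425, 150, 0, 75 → max 425
III regrets: 650, 0, 350, 0 → max 650
IV regrets: 0, 100, 500, 25 → max 500
V regrets: 775, 150, 275, 75 → max 775
Smallest max regret = 425 → II.

II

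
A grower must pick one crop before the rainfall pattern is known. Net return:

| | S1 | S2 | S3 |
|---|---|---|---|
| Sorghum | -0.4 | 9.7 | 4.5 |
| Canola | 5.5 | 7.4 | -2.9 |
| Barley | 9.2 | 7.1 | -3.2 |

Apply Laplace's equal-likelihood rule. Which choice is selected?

Row averages: Sorghum=4.6, Canola=10/3, Barley=131/30
Highest average = 4.6 → Sorghum.

Sorghum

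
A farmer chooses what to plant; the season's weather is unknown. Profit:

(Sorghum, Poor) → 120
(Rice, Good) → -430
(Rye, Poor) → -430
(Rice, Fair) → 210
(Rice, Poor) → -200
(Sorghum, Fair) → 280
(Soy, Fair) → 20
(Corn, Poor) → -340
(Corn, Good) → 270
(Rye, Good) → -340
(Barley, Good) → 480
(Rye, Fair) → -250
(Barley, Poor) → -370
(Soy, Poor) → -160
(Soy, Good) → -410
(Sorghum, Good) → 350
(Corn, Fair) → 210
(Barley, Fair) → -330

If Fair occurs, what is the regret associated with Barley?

610

Best payoff under Fair is 280.
Regret = 280 − (-330) = 610.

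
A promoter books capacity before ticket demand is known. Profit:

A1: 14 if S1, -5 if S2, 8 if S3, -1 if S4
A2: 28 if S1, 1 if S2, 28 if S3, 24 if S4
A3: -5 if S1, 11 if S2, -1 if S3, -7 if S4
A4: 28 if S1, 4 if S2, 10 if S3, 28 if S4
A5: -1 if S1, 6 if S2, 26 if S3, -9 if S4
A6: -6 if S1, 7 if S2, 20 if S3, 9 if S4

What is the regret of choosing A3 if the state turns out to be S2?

0

Best payoff under S2 is 11.
Regret = 11 − 11 = 0.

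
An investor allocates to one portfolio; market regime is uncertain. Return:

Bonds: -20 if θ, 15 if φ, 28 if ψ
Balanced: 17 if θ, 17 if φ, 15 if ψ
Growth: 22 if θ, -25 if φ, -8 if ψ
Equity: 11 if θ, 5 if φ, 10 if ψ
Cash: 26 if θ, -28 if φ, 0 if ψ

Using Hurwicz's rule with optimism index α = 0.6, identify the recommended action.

Bonds: 0.6·28 + 0.4·(-20) = 8.8
Balanced: 0.6·17 + 0.4·15 = 16.2
Growth: 0.6·22 + 0.4·(-25) = 3.2
Equity: 0.6·11 + 0.4·5 = 8.6
Cash: 0.6·26 + 0.4·(-28) = 4.4
Highest Hurwicz score = 16.2 → Balanced.

Balanced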